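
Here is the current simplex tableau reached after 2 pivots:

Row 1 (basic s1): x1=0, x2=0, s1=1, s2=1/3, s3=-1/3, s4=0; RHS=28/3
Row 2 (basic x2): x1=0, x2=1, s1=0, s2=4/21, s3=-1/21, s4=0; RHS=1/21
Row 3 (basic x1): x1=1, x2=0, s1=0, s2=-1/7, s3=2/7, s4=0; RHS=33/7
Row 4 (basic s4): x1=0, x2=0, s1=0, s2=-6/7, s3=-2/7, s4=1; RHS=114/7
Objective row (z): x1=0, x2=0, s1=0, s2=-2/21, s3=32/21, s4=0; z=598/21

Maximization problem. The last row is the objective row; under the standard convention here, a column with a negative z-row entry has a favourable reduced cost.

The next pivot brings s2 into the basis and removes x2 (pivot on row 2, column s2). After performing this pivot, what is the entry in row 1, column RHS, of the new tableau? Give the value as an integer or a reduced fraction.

Pivot element is row 2, column s2: 4/21.
Normalize row 2: new (row 2, RHS) = (1/21)/(4/21) = 1/4.
row 1 ← row 1 − (1/3)·(new row 2): 28/3 − (1/3)·(1/4) = 37/4.

37/4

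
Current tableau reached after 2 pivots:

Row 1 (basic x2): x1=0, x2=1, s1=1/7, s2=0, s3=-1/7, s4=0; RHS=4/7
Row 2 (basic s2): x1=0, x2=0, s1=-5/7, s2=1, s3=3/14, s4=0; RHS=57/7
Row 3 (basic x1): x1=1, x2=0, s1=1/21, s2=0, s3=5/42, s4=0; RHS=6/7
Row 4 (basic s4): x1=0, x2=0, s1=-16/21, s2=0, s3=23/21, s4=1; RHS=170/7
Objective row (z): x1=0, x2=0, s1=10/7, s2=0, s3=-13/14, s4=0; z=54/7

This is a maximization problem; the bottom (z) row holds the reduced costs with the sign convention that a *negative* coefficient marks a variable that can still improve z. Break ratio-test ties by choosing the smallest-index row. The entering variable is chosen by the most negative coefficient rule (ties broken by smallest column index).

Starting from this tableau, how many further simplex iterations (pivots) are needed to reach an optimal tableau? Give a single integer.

1

pivot: s3 in, x1 out → z = 72/5
No improving column remains; optimal.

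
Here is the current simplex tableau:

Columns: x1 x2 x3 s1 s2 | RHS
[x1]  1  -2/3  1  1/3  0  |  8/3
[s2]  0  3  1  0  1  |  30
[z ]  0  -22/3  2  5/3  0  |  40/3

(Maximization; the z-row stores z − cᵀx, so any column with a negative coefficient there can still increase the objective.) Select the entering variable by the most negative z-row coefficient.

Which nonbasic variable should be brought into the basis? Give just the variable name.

x2

Objective-row coefficients: x1: 0, x2: -22/3, x3: 2, s1: 5/3, s2: 0.
The most negative is -22/3 in column x2, so x2 enters.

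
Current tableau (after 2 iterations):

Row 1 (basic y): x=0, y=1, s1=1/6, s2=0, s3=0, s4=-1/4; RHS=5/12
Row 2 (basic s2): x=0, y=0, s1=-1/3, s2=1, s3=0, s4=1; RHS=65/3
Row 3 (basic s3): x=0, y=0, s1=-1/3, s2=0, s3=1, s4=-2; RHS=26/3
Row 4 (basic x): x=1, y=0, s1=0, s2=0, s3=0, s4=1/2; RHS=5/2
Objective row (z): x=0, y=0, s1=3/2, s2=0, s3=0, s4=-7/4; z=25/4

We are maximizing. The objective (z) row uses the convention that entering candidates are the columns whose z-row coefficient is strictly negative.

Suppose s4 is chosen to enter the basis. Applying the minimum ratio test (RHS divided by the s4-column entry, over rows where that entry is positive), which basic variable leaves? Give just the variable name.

x

Ratios: row 1 (y): entry -1/4 ≤ 0, skip; row 2 (s2): (65/3)/1 = 65/3; row 3 (s3): entry -2 ≤ 0, skip; row 4 (x): (5/2)/(1/2) = 5.
Minimum ratio 5 is in the x row, so x leaves.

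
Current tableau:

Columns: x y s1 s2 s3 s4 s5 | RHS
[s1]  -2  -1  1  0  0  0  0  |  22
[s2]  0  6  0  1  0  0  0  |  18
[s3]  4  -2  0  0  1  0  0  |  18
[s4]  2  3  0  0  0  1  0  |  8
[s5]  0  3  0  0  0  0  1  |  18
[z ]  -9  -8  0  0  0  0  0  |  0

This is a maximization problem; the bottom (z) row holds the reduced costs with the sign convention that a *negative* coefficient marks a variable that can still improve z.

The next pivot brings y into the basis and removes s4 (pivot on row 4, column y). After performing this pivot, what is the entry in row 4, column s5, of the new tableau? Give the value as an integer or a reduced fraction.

0

Pivot element is row 4, column y: 3.
Normalize row 4: new (row 4, s5) = 0/3 = 0.
Row 4 is the pivot row, so the entry is 0.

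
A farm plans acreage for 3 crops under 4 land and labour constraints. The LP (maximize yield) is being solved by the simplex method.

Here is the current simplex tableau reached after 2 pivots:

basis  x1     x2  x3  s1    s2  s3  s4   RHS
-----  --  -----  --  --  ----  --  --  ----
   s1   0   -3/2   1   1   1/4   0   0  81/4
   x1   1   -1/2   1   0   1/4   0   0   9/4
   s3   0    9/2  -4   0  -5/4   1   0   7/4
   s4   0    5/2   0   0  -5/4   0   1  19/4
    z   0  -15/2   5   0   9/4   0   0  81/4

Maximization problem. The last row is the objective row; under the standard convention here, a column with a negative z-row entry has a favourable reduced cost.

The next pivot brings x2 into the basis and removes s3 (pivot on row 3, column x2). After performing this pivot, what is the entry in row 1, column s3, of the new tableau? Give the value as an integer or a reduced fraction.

1/3

Pivot element is row 3, column x2: 9/2.
Normalize row 3: new (row 3, s3) = 1/(9/2) = 2/9.
row 1 ← row 1 − (-3/2)·(new row 3): 0 − (-3/2)·(2/9) = 1/3.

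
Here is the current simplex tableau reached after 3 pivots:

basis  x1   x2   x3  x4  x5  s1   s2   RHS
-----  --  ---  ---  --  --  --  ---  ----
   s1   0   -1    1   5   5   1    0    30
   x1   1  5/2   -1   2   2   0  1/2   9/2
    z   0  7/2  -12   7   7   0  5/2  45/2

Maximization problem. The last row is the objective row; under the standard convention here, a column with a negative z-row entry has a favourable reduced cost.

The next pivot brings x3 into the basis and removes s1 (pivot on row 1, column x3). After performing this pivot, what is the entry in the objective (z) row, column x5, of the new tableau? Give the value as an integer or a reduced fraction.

Pivot element is row 1, column x3: 1.
Normalize row 1: new (row 1, x5) = 5/1 = 5.
z-row ← z-row − (-12)·(new row 1): 7 − (-12)·5 = 67.

67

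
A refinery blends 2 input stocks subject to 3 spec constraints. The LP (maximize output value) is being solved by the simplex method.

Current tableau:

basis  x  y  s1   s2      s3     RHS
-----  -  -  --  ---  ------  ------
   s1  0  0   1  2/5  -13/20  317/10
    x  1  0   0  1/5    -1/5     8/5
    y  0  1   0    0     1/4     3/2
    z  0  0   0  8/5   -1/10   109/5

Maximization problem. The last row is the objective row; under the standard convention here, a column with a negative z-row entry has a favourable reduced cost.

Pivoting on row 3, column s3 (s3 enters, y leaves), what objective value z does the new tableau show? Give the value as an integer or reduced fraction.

Minimum ratio for s3: (3/2)/(1/4) = 6.
z changes by −(z-row coeff of s3)·ratio = −(-1/10)·6 = 3/5.
New z = 109/5 + (3/5) = 112/5.

112/5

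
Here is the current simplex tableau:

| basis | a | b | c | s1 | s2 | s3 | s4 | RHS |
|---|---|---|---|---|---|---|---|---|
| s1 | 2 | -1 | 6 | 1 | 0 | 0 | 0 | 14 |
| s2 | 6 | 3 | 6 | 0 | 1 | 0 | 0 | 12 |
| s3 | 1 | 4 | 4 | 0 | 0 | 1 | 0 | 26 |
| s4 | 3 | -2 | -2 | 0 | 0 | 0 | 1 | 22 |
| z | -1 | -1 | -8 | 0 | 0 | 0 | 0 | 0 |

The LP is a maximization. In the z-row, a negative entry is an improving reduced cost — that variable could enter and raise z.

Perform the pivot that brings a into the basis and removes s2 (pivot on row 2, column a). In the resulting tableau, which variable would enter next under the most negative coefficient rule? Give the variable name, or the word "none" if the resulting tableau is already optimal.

c

Pivot element 6. New z-row = old z-row − (-1)·(row 2/6).
Updated z-row coefficients: a: 0, b: -1/2, c: -7, s1: 0, s2: 1/6, s3: 0, s4: 0.
The most negative is -7 in column c, so c would enter next.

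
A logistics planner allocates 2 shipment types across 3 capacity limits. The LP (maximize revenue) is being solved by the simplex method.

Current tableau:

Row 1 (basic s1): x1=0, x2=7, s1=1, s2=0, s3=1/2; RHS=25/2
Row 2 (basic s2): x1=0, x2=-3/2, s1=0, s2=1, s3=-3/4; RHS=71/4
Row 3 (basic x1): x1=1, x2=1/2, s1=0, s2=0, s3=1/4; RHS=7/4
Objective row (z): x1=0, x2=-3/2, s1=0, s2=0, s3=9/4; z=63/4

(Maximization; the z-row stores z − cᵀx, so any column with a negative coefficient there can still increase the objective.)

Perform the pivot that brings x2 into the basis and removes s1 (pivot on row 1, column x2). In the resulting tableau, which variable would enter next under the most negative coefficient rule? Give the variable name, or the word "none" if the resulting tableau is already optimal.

none

Pivot element 7. New z-row = old z-row − (-3/2)·(row 1/7).
Updated z-row coefficients: x1: 0, x2: 0, s1: 3/14, s2: 0, s3: 33/14.
No coefficient is strictly negative; the tableau after this pivot is optimal.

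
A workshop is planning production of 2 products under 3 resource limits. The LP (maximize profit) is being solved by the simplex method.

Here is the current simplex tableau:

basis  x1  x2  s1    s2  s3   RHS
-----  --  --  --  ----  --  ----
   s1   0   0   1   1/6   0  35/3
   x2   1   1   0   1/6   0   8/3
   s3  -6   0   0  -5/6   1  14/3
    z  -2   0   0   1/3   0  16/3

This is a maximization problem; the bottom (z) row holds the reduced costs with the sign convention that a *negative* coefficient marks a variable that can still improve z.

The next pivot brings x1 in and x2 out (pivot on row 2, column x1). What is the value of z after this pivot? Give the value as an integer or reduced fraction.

32/3

Minimum ratio for x1: (8/3)/1 = 8/3.
z changes by −(z-row coeff of x1)·ratio = −(-2)·(8/3) = 16/3.
New z = 16/3 + (16/3) = 32/3.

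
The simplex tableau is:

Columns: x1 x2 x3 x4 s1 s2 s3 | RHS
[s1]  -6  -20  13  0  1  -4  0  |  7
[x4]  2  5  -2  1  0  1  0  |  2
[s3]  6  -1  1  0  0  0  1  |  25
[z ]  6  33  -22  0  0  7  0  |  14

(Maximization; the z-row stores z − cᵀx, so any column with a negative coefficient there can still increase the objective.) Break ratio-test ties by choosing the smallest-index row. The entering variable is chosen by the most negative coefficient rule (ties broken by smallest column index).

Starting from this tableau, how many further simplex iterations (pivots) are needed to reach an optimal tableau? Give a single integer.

2

pivot: x3 in, s1 out → z = 336/13
pivot: x1 in, x4 out → z = 264/7
No improving column remains; optimal.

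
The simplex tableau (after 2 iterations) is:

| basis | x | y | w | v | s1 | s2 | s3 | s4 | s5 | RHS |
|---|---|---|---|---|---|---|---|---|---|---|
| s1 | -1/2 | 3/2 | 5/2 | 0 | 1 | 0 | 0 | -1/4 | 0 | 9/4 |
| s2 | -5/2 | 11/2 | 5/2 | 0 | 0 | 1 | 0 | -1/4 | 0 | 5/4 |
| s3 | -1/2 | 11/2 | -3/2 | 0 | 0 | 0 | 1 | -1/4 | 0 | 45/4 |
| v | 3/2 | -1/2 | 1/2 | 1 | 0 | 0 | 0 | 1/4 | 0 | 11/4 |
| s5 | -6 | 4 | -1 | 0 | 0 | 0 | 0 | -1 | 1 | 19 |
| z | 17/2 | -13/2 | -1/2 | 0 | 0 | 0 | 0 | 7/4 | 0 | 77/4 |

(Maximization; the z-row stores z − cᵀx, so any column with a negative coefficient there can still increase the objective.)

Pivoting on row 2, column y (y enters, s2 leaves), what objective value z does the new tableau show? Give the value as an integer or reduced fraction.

228/11

Minimum ratio for y: (5/4)/(11/2) = 5/22.
z changes by −(z-row coeff of y)·ratio = −(-13/2)·(5/22) = 65/44.
New z = 77/4 + (65/44) = 228/11.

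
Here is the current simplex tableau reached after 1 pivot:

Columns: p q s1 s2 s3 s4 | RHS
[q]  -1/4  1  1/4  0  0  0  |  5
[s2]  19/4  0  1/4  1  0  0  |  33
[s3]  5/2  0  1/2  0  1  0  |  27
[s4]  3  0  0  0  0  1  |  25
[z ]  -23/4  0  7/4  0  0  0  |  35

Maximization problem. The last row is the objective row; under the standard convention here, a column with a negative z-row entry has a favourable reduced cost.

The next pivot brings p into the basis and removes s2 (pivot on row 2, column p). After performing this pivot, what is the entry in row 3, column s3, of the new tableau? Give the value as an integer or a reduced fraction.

1

Pivot element is row 2, column p: 19/4.
Normalize row 2: new (row 2, s3) = 0/(19/4) = 0.
row 3 ← row 3 − (5/2)·(new row 2): 1 − (5/2)·0 = 1.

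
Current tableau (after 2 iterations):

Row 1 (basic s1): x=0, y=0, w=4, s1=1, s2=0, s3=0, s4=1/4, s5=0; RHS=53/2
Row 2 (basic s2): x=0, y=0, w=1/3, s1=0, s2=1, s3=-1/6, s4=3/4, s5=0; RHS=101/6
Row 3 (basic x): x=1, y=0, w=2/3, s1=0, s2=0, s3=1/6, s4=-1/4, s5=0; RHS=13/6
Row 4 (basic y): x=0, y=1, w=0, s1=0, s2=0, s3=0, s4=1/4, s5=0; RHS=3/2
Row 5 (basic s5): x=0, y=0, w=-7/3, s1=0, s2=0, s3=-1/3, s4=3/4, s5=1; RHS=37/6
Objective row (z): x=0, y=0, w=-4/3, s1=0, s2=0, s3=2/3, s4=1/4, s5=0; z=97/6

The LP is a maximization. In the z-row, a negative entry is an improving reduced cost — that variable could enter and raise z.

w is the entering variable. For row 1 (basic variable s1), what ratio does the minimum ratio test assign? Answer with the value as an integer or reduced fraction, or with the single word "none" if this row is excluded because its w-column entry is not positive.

53/8

Ratio = RHS / (w entry) = (53/2) / 4 = 53/8.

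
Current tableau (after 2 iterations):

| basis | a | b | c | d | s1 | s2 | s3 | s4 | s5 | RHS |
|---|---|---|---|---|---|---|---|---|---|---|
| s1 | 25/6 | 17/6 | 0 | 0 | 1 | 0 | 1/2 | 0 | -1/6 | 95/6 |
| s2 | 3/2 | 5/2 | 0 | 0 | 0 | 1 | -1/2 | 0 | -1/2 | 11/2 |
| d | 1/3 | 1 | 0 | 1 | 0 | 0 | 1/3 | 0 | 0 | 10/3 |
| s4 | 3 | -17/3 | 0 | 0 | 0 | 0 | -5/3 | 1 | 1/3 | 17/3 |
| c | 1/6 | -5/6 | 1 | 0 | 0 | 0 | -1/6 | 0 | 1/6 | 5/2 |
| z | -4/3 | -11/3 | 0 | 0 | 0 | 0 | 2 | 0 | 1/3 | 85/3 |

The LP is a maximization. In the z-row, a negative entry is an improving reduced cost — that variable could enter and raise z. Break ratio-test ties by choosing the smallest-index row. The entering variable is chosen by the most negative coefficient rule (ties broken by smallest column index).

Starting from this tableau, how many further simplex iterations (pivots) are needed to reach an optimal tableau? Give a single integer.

pivot: b in, s2 out → z = 182/5
pivot: s5 in, d out → z = 116/3
No improving column remains; optimal.

2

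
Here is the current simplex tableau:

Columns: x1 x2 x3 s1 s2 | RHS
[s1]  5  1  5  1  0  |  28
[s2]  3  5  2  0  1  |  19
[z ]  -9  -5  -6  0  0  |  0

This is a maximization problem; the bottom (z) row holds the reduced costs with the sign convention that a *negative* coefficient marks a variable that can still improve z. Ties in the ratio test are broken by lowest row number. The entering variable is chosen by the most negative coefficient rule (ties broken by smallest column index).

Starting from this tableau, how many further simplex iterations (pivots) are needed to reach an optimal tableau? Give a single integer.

pivot: x1 in, s1 out → z = 252/5
pivot: x2 in, s2 out → z = 52
No improving column remains; optimal.

2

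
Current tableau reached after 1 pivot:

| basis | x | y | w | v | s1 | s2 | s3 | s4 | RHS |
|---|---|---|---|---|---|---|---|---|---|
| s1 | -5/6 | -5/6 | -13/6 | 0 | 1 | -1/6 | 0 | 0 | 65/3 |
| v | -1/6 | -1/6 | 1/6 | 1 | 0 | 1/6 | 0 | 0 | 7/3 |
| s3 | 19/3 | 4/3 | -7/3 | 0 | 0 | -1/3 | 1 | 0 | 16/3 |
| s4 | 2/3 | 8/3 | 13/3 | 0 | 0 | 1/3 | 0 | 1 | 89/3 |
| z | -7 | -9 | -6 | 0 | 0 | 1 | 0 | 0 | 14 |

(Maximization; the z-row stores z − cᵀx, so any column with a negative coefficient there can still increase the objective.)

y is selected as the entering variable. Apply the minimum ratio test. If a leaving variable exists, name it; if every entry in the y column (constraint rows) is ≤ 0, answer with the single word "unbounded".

s3

Ratios: row 1 (s1): entry -5/6 ≤ 0, skip; row 2 (v): entry -1/6 ≤ 0, skip; row 3 (s3): (16/3)/(4/3) = 4; row 4 (s4): (89/3)/(8/3) = 89/8.
Minimum ratio is in the s3 row, so s3 leaves.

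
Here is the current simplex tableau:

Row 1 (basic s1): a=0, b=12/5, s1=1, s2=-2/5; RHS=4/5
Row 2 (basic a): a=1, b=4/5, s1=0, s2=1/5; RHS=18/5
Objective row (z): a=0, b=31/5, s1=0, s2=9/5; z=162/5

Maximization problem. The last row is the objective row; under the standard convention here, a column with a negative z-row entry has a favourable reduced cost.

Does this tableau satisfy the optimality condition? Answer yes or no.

No objective-row coefficient is strictly negative, so no entering variable exists; the tableau is optimal.

yes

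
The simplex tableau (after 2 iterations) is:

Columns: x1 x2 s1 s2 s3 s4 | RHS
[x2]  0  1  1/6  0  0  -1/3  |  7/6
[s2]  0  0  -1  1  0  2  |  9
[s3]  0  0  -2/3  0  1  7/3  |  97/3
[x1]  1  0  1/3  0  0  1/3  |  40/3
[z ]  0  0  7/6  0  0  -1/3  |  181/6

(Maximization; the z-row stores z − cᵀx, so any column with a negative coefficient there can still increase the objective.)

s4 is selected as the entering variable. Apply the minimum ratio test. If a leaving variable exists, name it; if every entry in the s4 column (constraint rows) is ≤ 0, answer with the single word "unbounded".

s2

Ratios: row 1 (x2): entry -1/3 ≤ 0, skip; row 2 (s2): 9/2 = 9/2; row 3 (s3): (97/3)/(7/3) = 97/7; row 4 (x1): (40/3)/(1/3) = 40.
Minimum ratio is in the s2 row, so s2 leaves.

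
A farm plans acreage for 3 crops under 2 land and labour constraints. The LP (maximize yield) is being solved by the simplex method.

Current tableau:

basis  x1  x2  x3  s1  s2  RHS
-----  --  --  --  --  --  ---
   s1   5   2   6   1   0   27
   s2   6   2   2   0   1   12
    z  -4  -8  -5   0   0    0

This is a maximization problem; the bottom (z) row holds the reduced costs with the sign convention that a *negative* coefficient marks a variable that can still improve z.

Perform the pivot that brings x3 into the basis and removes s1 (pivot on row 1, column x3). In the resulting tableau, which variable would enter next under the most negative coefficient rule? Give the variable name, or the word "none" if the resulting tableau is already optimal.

Pivot element 6. New z-row = old z-row − (-5)·(row 1/6).
Updated z-row coefficients: x1: 1/6, x2: -19/3, x3: 0, s1: 5/6, s2: 0.
The most negative is -19/3 in column x2, so x2 would enter next.

x2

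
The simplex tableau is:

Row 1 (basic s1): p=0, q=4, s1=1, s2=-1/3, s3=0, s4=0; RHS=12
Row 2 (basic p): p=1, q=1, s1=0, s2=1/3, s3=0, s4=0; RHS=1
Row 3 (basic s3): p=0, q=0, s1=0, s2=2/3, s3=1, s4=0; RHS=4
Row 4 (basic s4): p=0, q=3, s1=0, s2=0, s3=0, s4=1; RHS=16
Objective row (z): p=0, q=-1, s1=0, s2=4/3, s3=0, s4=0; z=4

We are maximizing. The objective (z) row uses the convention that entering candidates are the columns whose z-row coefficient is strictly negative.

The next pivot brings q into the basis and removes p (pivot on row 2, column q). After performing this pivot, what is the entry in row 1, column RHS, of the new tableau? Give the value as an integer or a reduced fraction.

Pivot element is row 2, column q: 1.
Normalize row 2: new (row 2, RHS) = 1/1 = 1.
row 1 ← row 1 − 4·(new row 2): 12 − 4·1 = 8.

8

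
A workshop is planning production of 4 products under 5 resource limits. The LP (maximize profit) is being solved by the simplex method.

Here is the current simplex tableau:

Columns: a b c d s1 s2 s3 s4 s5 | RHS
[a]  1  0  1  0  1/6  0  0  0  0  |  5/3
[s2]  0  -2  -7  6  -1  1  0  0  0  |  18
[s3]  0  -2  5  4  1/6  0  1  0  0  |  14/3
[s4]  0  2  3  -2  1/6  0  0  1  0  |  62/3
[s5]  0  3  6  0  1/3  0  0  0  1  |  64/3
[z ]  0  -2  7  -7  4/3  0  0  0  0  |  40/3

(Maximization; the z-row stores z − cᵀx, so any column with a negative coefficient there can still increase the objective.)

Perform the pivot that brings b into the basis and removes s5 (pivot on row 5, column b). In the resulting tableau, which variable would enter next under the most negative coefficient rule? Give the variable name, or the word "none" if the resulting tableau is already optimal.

Pivot element 3. New z-row = old z-row − (-2)·(row 5/3).
Updated z-row coefficients: a: 0, b: 0, c: 11, d: -7, s1: 14/9, s2: 0, s3: 0, s4: 0, s5: 2/3.
The most negative is -7 in column d, so d would enter next.

d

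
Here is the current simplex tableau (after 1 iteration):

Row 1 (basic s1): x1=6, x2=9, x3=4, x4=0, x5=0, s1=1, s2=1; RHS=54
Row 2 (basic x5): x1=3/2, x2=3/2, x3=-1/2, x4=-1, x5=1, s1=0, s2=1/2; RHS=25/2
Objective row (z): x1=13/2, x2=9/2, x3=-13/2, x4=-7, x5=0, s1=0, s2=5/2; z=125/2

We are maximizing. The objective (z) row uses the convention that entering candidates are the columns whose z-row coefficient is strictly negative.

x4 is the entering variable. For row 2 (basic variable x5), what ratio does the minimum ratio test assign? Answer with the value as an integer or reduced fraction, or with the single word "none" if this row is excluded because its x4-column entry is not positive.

The x4 entry in row 2 is -1 ≤ 0, so this row gives no ratio.

none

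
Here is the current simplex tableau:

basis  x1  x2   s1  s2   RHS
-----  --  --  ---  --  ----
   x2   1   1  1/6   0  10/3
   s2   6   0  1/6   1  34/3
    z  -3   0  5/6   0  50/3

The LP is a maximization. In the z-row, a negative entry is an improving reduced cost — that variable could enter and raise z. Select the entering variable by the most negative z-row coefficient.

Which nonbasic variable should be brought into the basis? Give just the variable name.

x1

Objective-row coefficients: x1: -3, x2: 0, s1: 5/6, s2: 0.
The most negative is -3 in column x1, so x1 enters.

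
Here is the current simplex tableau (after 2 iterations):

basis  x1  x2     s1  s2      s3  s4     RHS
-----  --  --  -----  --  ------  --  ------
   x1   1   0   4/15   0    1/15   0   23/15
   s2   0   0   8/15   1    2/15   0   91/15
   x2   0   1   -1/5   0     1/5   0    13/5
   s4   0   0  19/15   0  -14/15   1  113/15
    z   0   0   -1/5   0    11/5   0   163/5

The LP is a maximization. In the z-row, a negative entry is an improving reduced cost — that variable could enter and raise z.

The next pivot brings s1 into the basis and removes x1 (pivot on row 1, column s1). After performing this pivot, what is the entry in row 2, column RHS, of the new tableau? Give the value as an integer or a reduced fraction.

3

Pivot element is row 1, column s1: 4/15.
Normalize row 1: new (row 1, RHS) = (23/15)/(4/15) = 23/4.
row 2 ← row 2 − (8/15)·(new row 1): 91/15 − (8/15)·(23/4) = 3.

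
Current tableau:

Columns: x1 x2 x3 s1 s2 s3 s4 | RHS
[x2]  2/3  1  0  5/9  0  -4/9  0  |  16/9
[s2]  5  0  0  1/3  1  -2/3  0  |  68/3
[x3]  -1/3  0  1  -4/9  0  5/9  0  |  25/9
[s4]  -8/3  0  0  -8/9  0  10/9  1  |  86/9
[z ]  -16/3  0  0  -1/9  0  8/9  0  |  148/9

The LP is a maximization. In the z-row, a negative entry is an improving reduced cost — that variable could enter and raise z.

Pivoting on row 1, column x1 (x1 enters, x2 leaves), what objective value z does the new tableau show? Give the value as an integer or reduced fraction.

92/3

Minimum ratio for x1: (16/9)/(2/3) = 8/3.
z changes by −(z-row coeff of x1)·ratio = −(-16/3)·(8/3) = 128/9.
New z = 148/9 + (128/9) = 92/3.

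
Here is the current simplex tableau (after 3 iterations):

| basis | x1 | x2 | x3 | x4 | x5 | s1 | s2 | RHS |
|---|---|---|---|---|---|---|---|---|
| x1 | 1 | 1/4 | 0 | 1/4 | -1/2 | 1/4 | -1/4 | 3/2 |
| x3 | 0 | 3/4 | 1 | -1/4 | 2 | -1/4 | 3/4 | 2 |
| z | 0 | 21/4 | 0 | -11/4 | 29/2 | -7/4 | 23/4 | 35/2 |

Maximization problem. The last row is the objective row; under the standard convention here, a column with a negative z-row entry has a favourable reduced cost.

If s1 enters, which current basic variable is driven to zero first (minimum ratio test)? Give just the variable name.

x1

Ratios: row 1 (x1): (3/2)/(1/4) = 6; row 2 (x3): entry -1/4 ≤ 0, skip.
Minimum ratio 6 is in the x1 row, so x1 leaves.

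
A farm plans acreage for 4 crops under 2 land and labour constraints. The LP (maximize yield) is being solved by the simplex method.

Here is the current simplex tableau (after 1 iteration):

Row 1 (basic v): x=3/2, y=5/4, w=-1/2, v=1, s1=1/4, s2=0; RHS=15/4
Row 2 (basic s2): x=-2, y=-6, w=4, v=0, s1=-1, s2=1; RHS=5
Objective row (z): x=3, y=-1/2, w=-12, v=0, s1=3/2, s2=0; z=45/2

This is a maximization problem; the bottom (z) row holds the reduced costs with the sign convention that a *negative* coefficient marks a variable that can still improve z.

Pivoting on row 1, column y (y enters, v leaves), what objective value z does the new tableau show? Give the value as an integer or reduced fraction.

24

Minimum ratio for y: (15/4)/(5/4) = 3.
z changes by −(z-row coeff of y)·ratio = −(-1/2)·3 = 3/2.
New z = 45/2 + (3/2) = 24.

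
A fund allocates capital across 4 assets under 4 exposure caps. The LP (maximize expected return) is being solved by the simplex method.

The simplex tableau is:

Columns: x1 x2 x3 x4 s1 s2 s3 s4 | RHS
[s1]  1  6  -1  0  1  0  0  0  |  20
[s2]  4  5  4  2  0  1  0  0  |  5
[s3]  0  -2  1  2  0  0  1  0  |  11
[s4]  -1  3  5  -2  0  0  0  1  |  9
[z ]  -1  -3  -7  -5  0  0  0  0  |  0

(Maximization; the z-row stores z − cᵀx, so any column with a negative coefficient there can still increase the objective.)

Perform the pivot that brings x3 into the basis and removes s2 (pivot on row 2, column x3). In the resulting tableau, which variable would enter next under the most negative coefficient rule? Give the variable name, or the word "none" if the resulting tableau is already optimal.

x4

Pivot element 4. New z-row = old z-row − (-7)·(row 2/4).
Updated z-row coefficients: x1: 6, x2: 23/4, x3: 0, x4: -3/2, s1: 0, s2: 7/4, s3: 0, s4: 0.
The most negative is -3/2 in column x4, so x4 would enter next.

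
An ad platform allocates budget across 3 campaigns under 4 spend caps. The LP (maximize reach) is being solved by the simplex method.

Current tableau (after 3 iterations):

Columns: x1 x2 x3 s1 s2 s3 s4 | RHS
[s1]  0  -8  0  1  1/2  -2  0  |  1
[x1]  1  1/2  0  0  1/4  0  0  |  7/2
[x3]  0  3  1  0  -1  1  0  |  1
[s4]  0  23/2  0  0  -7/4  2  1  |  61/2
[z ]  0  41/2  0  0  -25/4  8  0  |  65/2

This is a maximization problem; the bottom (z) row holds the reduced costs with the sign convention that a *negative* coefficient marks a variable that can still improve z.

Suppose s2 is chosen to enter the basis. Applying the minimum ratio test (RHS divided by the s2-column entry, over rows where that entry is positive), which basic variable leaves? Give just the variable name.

Ratios: row 1 (s1): 1/(1/2) = 2; row 2 (x1): (7/2)/(1/4) = 14; row 3 (x3): entry -1 ≤ 0, skip; row 4 (s4): entry -7/4 ≤ 0, skip.
Minimum ratio 2 is in the s1 row, so s1 leaves.

s1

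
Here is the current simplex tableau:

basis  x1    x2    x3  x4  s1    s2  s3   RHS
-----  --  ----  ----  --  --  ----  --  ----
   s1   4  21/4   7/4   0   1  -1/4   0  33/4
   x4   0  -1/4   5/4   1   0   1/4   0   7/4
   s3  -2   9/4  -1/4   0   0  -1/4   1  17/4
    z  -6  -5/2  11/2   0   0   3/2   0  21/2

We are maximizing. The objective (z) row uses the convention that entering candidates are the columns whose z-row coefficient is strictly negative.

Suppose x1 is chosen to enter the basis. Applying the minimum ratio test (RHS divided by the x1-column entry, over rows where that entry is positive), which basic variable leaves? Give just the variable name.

Ratios: row 1 (s1): (33/4)/4 = 33/16; row 2 (x4): entry 0 ≤ 0, skip; row 3 (s3): entry -2 ≤ 0, skip.
Minimum ratio 33/16 is in the s1 row, so s1 leaves.

s1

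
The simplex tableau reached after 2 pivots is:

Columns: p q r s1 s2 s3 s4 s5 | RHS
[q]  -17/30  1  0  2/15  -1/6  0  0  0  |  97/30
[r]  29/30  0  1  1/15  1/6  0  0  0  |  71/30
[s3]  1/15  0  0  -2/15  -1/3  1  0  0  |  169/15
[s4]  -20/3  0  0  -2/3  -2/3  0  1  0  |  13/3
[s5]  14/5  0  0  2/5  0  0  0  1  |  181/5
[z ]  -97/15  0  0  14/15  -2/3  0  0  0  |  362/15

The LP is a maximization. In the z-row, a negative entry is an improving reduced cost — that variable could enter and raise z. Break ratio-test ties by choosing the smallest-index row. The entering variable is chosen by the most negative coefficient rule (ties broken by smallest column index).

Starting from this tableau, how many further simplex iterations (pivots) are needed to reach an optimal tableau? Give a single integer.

1

pivot: p in, r out → z = 1159/29
No improving column remains; optimal.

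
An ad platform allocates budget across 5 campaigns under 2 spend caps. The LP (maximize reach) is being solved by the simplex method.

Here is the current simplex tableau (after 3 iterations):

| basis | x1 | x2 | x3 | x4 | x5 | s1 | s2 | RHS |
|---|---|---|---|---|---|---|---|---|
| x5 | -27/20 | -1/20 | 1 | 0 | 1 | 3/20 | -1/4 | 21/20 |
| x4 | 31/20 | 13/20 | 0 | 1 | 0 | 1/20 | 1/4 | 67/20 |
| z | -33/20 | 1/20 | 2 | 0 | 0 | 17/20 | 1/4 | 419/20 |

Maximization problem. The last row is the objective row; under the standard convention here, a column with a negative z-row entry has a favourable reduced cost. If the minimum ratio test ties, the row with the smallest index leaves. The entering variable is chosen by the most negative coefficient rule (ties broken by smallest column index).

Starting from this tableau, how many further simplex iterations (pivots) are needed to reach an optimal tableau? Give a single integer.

pivot: x1 in, x4 out → z = 760/31
No improving column remains; optimal.

1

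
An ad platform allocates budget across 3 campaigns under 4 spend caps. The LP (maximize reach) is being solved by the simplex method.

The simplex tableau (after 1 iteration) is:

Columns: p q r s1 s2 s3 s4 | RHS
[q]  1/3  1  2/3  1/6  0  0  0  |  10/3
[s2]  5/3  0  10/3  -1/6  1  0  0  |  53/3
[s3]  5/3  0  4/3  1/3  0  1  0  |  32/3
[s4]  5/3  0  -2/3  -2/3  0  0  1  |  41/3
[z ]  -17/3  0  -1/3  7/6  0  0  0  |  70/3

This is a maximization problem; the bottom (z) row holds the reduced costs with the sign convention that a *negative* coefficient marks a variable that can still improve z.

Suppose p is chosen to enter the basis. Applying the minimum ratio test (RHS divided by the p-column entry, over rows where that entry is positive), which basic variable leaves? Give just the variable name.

Ratios: row 1 (q): (10/3)/(1/3) = 10; row 2 (s2): (53/3)/(5/3) = 53/5; row 3 (s3): (32/3)/(5/3) = 32/5; row 4 (s4): (41/3)/(5/3) = 41/5.
Minimum ratio 32/5 is in the s3 row, so s3 leaves.

s3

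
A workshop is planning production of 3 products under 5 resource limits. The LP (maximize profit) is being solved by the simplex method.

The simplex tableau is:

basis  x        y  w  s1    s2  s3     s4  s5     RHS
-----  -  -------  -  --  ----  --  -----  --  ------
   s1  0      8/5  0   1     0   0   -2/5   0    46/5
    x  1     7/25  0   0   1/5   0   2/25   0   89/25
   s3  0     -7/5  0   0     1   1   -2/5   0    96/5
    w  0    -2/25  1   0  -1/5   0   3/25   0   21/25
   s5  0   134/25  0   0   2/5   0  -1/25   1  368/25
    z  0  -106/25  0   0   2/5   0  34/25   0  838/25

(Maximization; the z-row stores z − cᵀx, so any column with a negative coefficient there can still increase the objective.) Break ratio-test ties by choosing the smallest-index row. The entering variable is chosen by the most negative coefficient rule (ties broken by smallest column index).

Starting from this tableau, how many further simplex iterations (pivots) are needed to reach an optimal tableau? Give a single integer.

1

pivot: y in, s5 out → z = 3026/67
No improving column remains; optimal.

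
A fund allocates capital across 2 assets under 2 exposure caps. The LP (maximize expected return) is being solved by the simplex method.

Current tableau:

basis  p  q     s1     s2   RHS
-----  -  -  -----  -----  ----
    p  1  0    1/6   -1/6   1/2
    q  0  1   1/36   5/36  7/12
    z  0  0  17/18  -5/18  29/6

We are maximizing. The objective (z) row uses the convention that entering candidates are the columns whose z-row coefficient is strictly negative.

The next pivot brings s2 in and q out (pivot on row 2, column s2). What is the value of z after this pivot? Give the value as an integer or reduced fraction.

6

Minimum ratio for s2: (7/12)/(5/36) = 21/5.
z changes by −(z-row coeff of s2)·ratio = −(-5/18)·(21/5) = 7/6.
New z = 29/6 + (7/6) = 6.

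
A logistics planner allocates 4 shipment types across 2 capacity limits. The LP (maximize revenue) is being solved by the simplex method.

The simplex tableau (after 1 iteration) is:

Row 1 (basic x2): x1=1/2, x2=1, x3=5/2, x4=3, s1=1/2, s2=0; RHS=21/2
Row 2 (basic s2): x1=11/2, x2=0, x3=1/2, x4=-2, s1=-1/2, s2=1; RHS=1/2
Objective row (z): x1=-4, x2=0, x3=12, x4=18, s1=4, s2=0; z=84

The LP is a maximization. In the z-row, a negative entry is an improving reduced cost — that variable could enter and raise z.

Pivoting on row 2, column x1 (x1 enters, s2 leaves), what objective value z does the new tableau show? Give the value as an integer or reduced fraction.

928/11

Minimum ratio for x1: (1/2)/(11/2) = 1/11.
z changes by −(z-row coeff of x1)·ratio = −(-4)·(1/11) = 4/11.
New z = 84 + (4/11) = 928/11.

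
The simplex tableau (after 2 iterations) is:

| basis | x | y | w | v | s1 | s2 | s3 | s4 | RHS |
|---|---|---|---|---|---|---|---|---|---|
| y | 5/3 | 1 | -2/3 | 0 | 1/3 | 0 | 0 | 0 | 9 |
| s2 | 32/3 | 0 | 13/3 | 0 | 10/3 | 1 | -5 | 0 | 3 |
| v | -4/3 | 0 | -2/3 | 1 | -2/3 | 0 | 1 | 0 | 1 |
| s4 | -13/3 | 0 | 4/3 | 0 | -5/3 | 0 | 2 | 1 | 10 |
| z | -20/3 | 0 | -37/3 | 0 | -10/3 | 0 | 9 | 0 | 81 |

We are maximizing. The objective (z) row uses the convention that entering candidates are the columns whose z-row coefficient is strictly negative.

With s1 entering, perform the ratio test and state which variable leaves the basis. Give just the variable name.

s2

Ratios: row 1 (y): 9/(1/3) = 27; row 2 (s2): 3/(10/3) = 9/10; row 3 (v): entry -2/3 ≤ 0, skip; row 4 (s4): entry -5/3 ≤ 0, skip.
Minimum ratio 9/10 is in the s2 row, so s2 leaves.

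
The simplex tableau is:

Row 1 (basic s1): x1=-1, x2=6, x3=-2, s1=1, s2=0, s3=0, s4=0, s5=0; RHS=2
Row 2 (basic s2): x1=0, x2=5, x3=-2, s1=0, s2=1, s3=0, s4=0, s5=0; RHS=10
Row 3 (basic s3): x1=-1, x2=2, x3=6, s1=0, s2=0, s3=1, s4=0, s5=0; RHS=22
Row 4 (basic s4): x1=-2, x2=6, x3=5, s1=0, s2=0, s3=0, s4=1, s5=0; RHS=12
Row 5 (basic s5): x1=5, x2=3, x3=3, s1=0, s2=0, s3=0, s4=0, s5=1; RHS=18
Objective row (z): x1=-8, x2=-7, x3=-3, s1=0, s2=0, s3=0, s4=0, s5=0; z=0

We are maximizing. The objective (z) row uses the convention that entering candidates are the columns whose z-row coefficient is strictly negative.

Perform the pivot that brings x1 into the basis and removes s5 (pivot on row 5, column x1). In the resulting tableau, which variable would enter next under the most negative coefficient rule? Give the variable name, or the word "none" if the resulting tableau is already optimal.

Pivot element 5. New z-row = old z-row − (-8)·(row 5/5).
Updated z-row coefficients: x1: 0, x2: -11/5, x3: 9/5, s1: 0, s2: 0, s3: 0, s4: 0, s5: 8/5.
The most negative is -11/5 in column x2, so x2 would enter next.

x2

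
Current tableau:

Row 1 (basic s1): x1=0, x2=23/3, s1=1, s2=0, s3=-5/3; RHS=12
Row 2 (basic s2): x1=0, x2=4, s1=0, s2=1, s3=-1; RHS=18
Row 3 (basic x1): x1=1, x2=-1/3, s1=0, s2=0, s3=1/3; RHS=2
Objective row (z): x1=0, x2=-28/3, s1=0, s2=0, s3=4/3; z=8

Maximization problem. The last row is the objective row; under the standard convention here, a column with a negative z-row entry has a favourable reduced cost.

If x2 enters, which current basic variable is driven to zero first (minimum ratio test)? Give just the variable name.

Ratios: row 1 (s1): 12/(23/3) = 36/23; row 2 (s2): 18/4 = 9/2; row 3 (x1): entry -1/3 ≤ 0, skip.
Minimum ratio 36/23 is in the s1 row, so s1 leaves.

s1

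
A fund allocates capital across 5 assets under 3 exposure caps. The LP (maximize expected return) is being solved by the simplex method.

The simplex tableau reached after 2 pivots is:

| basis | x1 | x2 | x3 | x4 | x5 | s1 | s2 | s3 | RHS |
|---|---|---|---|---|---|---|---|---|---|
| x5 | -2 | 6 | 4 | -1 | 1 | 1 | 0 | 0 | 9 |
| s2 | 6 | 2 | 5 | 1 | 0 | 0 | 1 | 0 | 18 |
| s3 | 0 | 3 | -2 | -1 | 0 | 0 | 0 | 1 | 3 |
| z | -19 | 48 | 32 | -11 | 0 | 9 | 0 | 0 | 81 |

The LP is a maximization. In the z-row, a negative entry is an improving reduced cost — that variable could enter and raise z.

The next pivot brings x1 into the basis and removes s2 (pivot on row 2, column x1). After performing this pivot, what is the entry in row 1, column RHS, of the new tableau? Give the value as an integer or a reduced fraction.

15

Pivot element is row 2, column x1: 6.
Normalize row 2: new (row 2, RHS) = 18/6 = 3.
row 1 ← row 1 − (-2)·(new row 2): 9 − (-2)·3 = 15.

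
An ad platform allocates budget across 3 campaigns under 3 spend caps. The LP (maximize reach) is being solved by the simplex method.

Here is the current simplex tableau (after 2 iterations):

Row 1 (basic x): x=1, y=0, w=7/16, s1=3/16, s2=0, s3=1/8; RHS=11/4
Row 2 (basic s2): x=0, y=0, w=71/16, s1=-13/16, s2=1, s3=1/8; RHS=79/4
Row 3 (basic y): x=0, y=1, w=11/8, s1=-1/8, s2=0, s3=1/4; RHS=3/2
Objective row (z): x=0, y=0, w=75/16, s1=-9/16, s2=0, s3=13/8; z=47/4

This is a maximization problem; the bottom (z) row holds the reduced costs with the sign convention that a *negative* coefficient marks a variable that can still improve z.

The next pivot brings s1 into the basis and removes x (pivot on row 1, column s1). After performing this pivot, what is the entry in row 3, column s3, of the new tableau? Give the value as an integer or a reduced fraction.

1/3

Pivot element is row 1, column s1: 3/16.
Normalize row 1: new (row 1, s3) = (1/8)/(3/16) = 2/3.
row 3 ← row 3 − (-1/8)·(new row 1): 1/4 − (-1/8)·(2/3) = 1/3.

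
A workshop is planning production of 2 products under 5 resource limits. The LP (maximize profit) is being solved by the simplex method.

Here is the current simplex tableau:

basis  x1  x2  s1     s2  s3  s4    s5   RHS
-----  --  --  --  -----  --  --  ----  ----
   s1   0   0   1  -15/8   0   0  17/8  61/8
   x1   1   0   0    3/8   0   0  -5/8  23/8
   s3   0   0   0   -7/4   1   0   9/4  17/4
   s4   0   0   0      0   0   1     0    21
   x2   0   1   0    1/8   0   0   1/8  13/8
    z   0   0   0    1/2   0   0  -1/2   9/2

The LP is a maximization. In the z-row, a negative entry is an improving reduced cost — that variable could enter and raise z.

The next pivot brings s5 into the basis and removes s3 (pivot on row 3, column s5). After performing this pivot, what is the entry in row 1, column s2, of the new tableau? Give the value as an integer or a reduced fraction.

-2/9

Pivot element is row 3, column s5: 9/4.
Normalize row 3: new (row 3, s2) = (-7/4)/(9/4) = -7/9.
row 1 ← row 1 − (17/8)·(new row 3): -15/8 − (17/8)·(-7/9) = -2/9.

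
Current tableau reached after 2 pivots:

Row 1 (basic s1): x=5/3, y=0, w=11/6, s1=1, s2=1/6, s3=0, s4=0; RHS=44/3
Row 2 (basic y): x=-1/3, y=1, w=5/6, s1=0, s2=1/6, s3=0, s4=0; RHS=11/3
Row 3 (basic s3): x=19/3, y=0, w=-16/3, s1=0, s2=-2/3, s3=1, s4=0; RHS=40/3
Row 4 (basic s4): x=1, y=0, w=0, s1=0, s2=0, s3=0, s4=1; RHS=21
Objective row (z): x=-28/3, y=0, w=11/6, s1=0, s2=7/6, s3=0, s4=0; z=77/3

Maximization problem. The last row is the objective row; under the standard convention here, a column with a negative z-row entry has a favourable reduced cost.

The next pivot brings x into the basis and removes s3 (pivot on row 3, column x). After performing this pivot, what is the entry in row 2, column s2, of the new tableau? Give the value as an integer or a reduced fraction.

Pivot element is row 3, column x: 19/3.
Normalize row 3: new (row 3, s2) = (-2/3)/(19/3) = -2/19.
row 2 ← row 2 − (-1/3)·(new row 3): 1/6 − (-1/3)·(-2/19) = 5/38.

5/38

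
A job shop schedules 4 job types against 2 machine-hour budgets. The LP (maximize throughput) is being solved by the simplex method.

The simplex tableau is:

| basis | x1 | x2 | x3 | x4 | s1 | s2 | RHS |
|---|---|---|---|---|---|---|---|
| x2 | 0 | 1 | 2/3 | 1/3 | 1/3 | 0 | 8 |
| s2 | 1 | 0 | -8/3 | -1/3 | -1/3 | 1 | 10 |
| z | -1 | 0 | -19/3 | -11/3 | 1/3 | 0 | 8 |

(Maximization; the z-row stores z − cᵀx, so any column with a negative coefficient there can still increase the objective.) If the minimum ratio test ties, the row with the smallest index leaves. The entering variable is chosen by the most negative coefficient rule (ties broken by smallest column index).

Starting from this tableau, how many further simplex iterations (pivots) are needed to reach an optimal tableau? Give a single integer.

pivot: x3 in, x2 out → z = 84
pivot: x1 in, s2 out → z = 126
No improving column remains; optimal.

2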